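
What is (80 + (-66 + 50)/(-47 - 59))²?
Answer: 18045504/2809 ≈ 6424.2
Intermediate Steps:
(80 + (-66 + 50)/(-47 - 59))² = (80 - 16/(-106))² = (80 - 16*(-1/106))² = (80 + 8/53)² = (4248/53)² = 18045504/2809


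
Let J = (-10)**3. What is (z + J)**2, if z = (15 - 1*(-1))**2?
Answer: 553536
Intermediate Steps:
J = -1000
z = 256 (z = (15 + 1)**2 = 16**2 = 256)
(z + J)**2 = (256 - 1000)**2 = (-744)**2 = 553536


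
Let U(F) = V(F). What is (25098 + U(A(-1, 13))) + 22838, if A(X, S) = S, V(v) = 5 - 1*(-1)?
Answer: 47942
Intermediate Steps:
V(v) = 6 (V(v) = 5 + 1 = 6)
U(F) = 6
(25098 + U(A(-1, 13))) + 22838 = (25098 + 6) + 22838 = 25104 + 22838 = 47942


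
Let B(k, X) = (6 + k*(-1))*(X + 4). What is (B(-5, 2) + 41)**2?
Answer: 11449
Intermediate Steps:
B(k, X) = (4 + X)*(6 - k) (B(k, X) = (6 - k)*(4 + X) = (4 + X)*(6 - k))
(B(-5, 2) + 41)**2 = ((24 - 4*(-5) + 6*2 - 1*2*(-5)) + 41)**2 = ((24 + 20 + 12 + 10) + 41)**2 = (66 + 41)**2 = 107**2 = 11449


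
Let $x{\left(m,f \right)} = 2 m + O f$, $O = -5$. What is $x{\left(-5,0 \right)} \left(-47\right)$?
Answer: $470$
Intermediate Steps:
$x{\left(m,f \right)} = - 5 f + 2 m$ ($x{\left(m,f \right)} = 2 m - 5 f = - 5 f + 2 m$)
$x{\left(-5,0 \right)} \left(-47\right) = \left(\left(-5\right) 0 + 2 \left(-5\right)\right) \left(-47\right) = \left(0 - 10\right) \left(-47\right) = \left(-10\right) \left(-47\right) = 470$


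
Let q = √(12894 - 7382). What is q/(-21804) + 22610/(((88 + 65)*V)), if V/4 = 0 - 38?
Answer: -35/36 - √1378/10902 ≈ -0.97563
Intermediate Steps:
V = -152 (V = 4*(0 - 38) = 4*(-38) = -152)
q = 2*√1378 (q = √5512 = 2*√1378 ≈ 74.243)
q/(-21804) + 22610/(((88 + 65)*V)) = (2*√1378)/(-21804) + 22610/(((88 + 65)*(-152))) = (2*√1378)*(-1/21804) + 22610/((153*(-152))) = -√1378/10902 + 22610/(-23256) = -√1378/10902 + 22610*(-1/23256) = -√1378/10902 - 35/36 = -35/36 - √1378/10902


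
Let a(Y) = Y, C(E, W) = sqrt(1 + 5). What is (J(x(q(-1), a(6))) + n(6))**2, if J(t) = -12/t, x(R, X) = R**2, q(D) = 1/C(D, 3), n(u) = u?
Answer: 4356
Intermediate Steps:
C(E, W) = sqrt(6)
q(D) = sqrt(6)/6 (q(D) = 1/(sqrt(6)) = sqrt(6)/6)
(J(x(q(-1), a(6))) + n(6))**2 = (-12/((sqrt(6)/6)**2) + 6)**2 = (-12/1/6 + 6)**2 = (-12*6 + 6)**2 = (-72 + 6)**2 = (-66)**2 = 4356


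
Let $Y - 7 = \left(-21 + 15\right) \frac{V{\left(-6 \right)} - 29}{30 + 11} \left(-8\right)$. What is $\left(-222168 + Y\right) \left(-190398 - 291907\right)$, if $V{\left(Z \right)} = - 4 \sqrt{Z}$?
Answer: $\frac{4393795173865}{41} + \frac{92602560 i \sqrt{6}}{41} \approx 1.0717 \cdot 10^{11} + 5.5324 \cdot 10^{6} i$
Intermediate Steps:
$Y = - \frac{1105}{41} - \frac{192 i \sqrt{6}}{41}$ ($Y = 7 + \left(-21 + 15\right) \frac{- 4 \sqrt{-6} - 29}{30 + 11} \left(-8\right) = 7 + - 6 \frac{- 4 i \sqrt{6} - 29}{41} \left(-8\right) = 7 + - 6 \left(- 4 i \sqrt{6} - 29\right) \frac{1}{41} \left(-8\right) = 7 + - 6 \left(-29 - 4 i \sqrt{6}\right) \frac{1}{41} \left(-8\right) = 7 + - 6 \left(- \frac{29}{41} - \frac{4 i \sqrt{6}}{41}\right) \left(-8\right) = 7 + \left(\frac{174}{41} + \frac{24 i \sqrt{6}}{41}\right) \left(-8\right) = 7 - \left(\frac{1392}{41} + \frac{192 i \sqrt{6}}{41}\right) = - \frac{1105}{41} - \frac{192 i \sqrt{6}}{41} \approx -26.951 - 11.471 i$)
$\left(-222168 + Y\right) \left(-190398 - 291907\right) = \left(-222168 - \left(\frac{1105}{41} + \frac{192 i \sqrt{6}}{41}\right)\right) \left(-190398 - 291907\right) = \left(- \frac{9109993}{41} - \frac{192 i \sqrt{6}}{41}\right) \left(-482305\right) = \frac{4393795173865}{41} + \frac{92602560 i \sqrt{6}}{41}$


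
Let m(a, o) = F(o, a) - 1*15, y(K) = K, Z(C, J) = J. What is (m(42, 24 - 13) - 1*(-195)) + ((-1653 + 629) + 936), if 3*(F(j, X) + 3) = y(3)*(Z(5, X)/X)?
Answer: 90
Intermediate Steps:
F(j, X) = -2 (F(j, X) = -3 + (3*(X/X))/3 = -3 + (3*1)/3 = -3 + (⅓)*3 = -3 + 1 = -2)
m(a, o) = -17 (m(a, o) = -2 - 1*15 = -2 - 15 = -17)
(m(42, 24 - 13) - 1*(-195)) + ((-1653 + 629) + 936) = (-17 - 1*(-195)) + ((-1653 + 629) + 936) = (-17 + 195) + (-1024 + 936) = 178 - 88 = 90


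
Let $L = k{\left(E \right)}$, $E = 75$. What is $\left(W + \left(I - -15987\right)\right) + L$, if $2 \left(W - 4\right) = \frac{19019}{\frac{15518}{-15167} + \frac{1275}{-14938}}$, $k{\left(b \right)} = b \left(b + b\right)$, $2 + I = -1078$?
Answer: $\frac{4415709008112}{251145809} \approx 17582.0$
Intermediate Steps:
$I = -1080$ ($I = -2 - 1078 = -1080$)
$k{\left(b \right)} = 2 b^{2}$ ($k{\left(b \right)} = b 2 b = 2 b^{2}$)
$L = 11250$ ($L = 2 \cdot 75^{2} = 2 \cdot 5625 = 11250$)
$W = - \frac{2153511917901}{251145809}$ ($W = 4 + \frac{19019 \frac{1}{\frac{15518}{-15167} + \frac{1275}{-14938}}}{2} = 4 + \frac{19019 \frac{1}{15518 \left(- \frac{1}{15167}\right) + 1275 \left(- \frac{1}{14938}\right)}}{2} = 4 + \frac{19019 \frac{1}{- \frac{15518}{15167} - \frac{1275}{14938}}}{2} = 4 + \frac{19019 \frac{1}{- \frac{251145809}{226564646}}}{2} = 4 + \frac{19019 \left(- \frac{226564646}{251145809}\right)}{2} = 4 + \frac{1}{2} \left(- \frac{4309033002274}{251145809}\right) = 4 - \frac{2154516501137}{251145809} = - \frac{2153511917901}{251145809} \approx -8574.8$)
$\left(W + \left(I - -15987\right)\right) + L = \left(- \frac{2153511917901}{251145809} - -14907\right) + 11250 = \left(- \frac{2153511917901}{251145809} + \left(-1080 + 15987\right)\right) + 11250 = \left(- \frac{2153511917901}{251145809} + 14907\right) + 11250 = \frac{1590318656862}{251145809} + 11250 = \frac{4415709008112}{251145809}$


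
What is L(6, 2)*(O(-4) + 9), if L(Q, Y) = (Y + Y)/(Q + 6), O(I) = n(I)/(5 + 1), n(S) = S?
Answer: 25/9 ≈ 2.7778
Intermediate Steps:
O(I) = I/6 (O(I) = I/(5 + 1) = I/6)
L(Q, Y) = 2*Y/(6 + Q) (L(Q, Y) = (2*Y)/(6 + Q) = 2*Y/(6 + Q))
L(6, 2)*(O(-4) + 9) = (2*2/(6 + 6))*((⅙)*(-4) + 9) = (2*2/12)*(-⅔ + 9) = (2*2*(1/12))*(25/3) = (⅓)*(25/3) = 25/9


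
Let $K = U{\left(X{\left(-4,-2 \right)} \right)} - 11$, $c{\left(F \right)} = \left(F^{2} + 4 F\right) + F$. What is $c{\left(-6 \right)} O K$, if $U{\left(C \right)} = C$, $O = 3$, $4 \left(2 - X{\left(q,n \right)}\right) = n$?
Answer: $-153$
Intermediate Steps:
$X{\left(q,n \right)} = 2 - \frac{n}{4}$
$c{\left(F \right)} = F^{2} + 5 F$
$K = - \frac{17}{2}$ ($K = \left(2 - - \frac{1}{2}\right) - 11 = \left(2 + \frac{1}{2}\right) - 11 = \frac{5}{2} - 11 = - \frac{17}{2} \approx -8.5$)
$c{\left(-6 \right)} O K = - 6 \left(5 - 6\right) 3 \left(- \frac{17}{2}\right) = \left(-6\right) \left(-1\right) 3 \left(- \frac{17}{2}\right) = 6 \cdot 3 \left(- \frac{17}{2}\right) = 18 \left(- \frac{17}{2}\right) = -153$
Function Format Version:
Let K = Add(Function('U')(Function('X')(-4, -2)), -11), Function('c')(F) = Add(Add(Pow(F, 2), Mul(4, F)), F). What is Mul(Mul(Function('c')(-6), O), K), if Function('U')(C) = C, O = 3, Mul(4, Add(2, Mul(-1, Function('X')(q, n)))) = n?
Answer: -153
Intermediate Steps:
Function('X')(q, n) = Add(2, Mul(Rational(-1, 4), n))
Function('c')(F) = Add(Pow(F, 2), Mul(5, F))
K = Rational(-17, 2) (K = Add(Add(2, Mul(Rational(-1, 4), -2)), -11) = Add(Add(2, Rational(1, 2)), -11) = Add(Rational(5, 2), -11) = Rational(-17, 2) ≈ -8.5000)
Mul(Mul(Function('c')(-6), O), K) = Mul(Mul(Mul(-6, Add(5, -6)), 3), Rational(-17, 2)) = Mul(Mul(Mul(-6, -1), 3), Rational(-17, 2)) = Mul(Mul(6, 3), Rational(-17, 2)) = Mul(18, Rational(-17, 2)) = -153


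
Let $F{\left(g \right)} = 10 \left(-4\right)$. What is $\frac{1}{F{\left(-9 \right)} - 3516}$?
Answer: $- \frac{1}{3556} \approx -0.00028121$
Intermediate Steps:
$F{\left(g \right)} = -40$
$\frac{1}{F{\left(-9 \right)} - 3516} = \frac{1}{-40 - 3516} = \frac{1}{-3556} = - \frac{1}{3556}$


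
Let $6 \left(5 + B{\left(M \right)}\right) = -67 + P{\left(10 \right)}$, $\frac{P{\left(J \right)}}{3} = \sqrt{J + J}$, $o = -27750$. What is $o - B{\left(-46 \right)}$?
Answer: $- \frac{166403}{6} - \sqrt{5} \approx -27736.0$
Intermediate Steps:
$P{\left(J \right)} = 3 \sqrt{2} \sqrt{J}$ ($P{\left(J \right)} = 3 \sqrt{J + J} = 3 \sqrt{2 J} = 3 \sqrt{2} \sqrt{J}$)
$B{\left(M \right)} = - \frac{97}{6} + \sqrt{5}$ ($B{\left(M \right)} = -5 + \frac{-67 + 3 \sqrt{2} \sqrt{10}}{6} = -5 + \frac{-67 + 6 \sqrt{5}}{6} = -5 - \left(\frac{67}{6} - \sqrt{5}\right) = - \frac{97}{6} + \sqrt{5}$)
$o - B{\left(-46 \right)} = -27750 - \left(- \frac{97}{6} + \sqrt{5}\right) = -27750 + \left(\frac{97}{6} - \sqrt{5}\right) = - \frac{166403}{6} - \sqrt{5}$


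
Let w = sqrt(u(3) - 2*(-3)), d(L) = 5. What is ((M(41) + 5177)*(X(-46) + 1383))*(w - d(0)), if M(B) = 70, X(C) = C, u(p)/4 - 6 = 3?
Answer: -35076195 + 7015239*sqrt(42) ≈ 1.0388e+7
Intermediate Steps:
u(p) = 36 (u(p) = 24 + 4*3 = 24 + 12 = 36)
w = sqrt(42) (w = sqrt(36 - 2*(-3)) = sqrt(36 + 6) = sqrt(42) ≈ 6.4807)
((M(41) + 5177)*(X(-46) + 1383))*(w - d(0)) = ((70 + 5177)*(-46 + 1383))*(sqrt(42) - 1*5) = (5247*1337)*(sqrt(42) - 5) = 7015239*(-5 + sqrt(42)) = -35076195 + 7015239*sqrt(42)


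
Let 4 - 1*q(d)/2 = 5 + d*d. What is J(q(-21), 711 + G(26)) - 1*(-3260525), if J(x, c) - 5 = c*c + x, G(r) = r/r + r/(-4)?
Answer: 15029505/4 ≈ 3.7574e+6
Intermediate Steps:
q(d) = -2 - 2*d² (q(d) = 8 - 2*(5 + d*d) = 8 - 2*(5 + d²) = 8 + (-10 - 2*d²) = -2 - 2*d²)
G(r) = 1 - r/4 (G(r) = 1 + r*(-¼) = 1 - r/4)
J(x, c) = 5 + x + c² (J(x, c) = 5 + (c*c + x) = 5 + (c² + x) = 5 + (x + c²) = 5 + x + c²)
J(q(-21), 711 + G(26)) - 1*(-3260525) = (5 + (-2 - 2*(-21)²) + (711 + (1 - ¼*26))²) - 1*(-3260525) = (5 + (-2 - 2*441) + (711 + (1 - 13/2))²) + 3260525 = (5 + (-2 - 882) + (711 - 11/2)²) + 3260525 = (5 - 884 + (1411/2)²) + 3260525 = (5 - 884 + 1990921/4) + 3260525 = 1987405/4 + 3260525 = 15029505/4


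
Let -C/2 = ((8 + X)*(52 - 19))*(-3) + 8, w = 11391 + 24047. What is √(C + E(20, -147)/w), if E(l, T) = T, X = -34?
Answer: I*√6485224131802/35438 ≈ 71.861*I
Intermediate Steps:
w = 35438
C = -5164 (C = -2*(((8 - 34)*(52 - 19))*(-3) + 8) = -2*(-26*33*(-3) + 8) = -2*(-858*(-3) + 8) = -2*(2574 + 8) = -2*2582 = -5164)
√(C + E(20, -147)/w) = √(-5164 - 147/35438) = √(-183001979/35438) = I*√6485224131802/35438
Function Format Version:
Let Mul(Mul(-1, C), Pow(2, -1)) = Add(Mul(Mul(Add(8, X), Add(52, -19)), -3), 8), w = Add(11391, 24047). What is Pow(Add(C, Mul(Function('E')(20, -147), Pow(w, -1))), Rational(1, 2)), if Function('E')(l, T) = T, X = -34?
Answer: Mul(Rational(1, 35438), I, Pow(6485224131802, Rational(1, 2))) ≈ Mul(71.861, I)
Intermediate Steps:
w = 35438
C = -5164 (C = Mul(-2, Add(Mul(Mul(Add(8, -34), Add(52, -19)), -3), 8)) = Mul(-2, Add(Mul(Mul(-26, 33), -3), 8)) = Mul(-2, Add(Mul(-858, -3), 8)) = Mul(-2, Add(2574, 8)) = Mul(-2, 2582) = -5164)
Pow(Add(C, Mul(Function('E')(20, -147), Pow(w, -1))), Rational(1, 2)) = Pow(Add(-5164, Mul(-147, Pow(35438, -1))), Rational(1, 2)) = Pow(Add(-5164, Mul(-147, Rational(1, 35438))), Rational(1, 2)) = Pow(Add(-5164, Rational(-147, 35438)), Rational(1, 2)) = Pow(Rational(-183001979, 35438), Rational(1, 2)) = Mul(Rational(1, 35438), I, Pow(6485224131802, Rational(1, 2)))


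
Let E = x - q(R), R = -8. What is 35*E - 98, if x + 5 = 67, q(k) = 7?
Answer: 1827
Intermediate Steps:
x = 62 (x = -5 + 67 = 62)
E = 55 (E = 62 - 1*7 = 62 - 7 = 55)
35*E - 98 = 35*55 - 98 = 1925 - 98 = 1827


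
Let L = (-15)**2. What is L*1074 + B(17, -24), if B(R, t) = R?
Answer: 241667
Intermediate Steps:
L = 225
L*1074 + B(17, -24) = 225*1074 + 17 = 241650 + 17 = 241667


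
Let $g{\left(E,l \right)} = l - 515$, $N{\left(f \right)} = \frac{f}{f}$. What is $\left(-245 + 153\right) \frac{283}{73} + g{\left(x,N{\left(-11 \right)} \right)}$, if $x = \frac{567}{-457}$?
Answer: $- \frac{63558}{73} \approx -870.66$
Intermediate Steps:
$N{\left(f \right)} = 1$
$x = - \frac{567}{457}$ ($x = 567 \left(- \frac{1}{457}\right) = - \frac{567}{457} \approx -1.2407$)
$g{\left(E,l \right)} = -515 + l$
$\left(-245 + 153\right) \frac{283}{73} + g{\left(x,N{\left(-11 \right)} \right)} = \left(-245 + 153\right) \frac{283}{73} + \left(-515 + 1\right) = - 92 \cdot 283 \cdot \frac{1}{73} - 514 = \left(-92\right) \frac{283}{73} - 514 = - \frac{26036}{73} - 514 = - \frac{63558}{73}$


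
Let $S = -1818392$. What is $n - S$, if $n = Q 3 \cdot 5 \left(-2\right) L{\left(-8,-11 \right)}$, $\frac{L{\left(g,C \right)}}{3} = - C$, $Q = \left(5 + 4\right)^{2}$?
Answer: $1738202$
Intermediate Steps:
$Q = 81$ ($Q = 9^{2} = 81$)
$L{\left(g,C \right)} = - 3 C$ ($L{\left(g,C \right)} = 3 \left(- C\right) = - 3 C$)
$n = -80190$ ($n = 81 \cdot 3 \cdot 5 \left(-2\right) \left(\left(-3\right) \left(-11\right)\right) = 81 \cdot 15 \left(-2\right) 33 = 81 \left(-30\right) 33 = \left(-2430\right) 33 = -80190$)
$n - S = -80190 - -1818392 = -80190 + 1818392 = 1738202$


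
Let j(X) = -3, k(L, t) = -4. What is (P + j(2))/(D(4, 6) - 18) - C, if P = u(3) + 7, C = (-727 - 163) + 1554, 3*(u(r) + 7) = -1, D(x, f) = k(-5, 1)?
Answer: -21907/33 ≈ -663.85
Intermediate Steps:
D(x, f) = -4
u(r) = -22/3 (u(r) = -7 + (⅓)*(-1) = -7 - ⅓ = -22/3)
C = 664 (C = -890 + 1554 = 664)
P = -⅓ (P = -22/3 + 7 = -⅓ ≈ -0.33333)
(P + j(2))/(D(4, 6) - 18) - C = (-⅓ - 3)/(-4 - 18) - 1*664 = -10/3/(-22) - 664 = -1/22*(-10/3) - 664 = 5/33 - 664 = -21907/33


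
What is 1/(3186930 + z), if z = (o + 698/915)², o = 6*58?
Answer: 837225/2770013767174 ≈ 3.0225e-7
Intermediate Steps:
o = 348
z = 101836297924/837225 (z = (348 + 698/915)² = (319118/915)² = 101836297924/837225 ≈ 1.2164e+5)
1/(3186930 + z) = 1/(3186930 + 101836297924/837225) = 1/(2770013767174/837225) = 837225/2770013767174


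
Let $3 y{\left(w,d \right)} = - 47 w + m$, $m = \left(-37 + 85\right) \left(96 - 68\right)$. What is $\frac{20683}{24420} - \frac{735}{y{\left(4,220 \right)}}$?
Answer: $- \frac{101137}{95370} \approx -1.0605$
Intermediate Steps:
$m = 1344$ ($m = 48 \cdot 28 = 1344$)
$y{\left(w,d \right)} = 448 - \frac{47 w}{3}$ ($y{\left(w,d \right)} = \frac{- 47 w + 1344}{3} = \frac{1344 - 47 w}{3} = 448 - \frac{47 w}{3}$)
$\frac{20683}{24420} - \frac{735}{y{\left(4,220 \right)}} = \frac{20683}{24420} - \frac{735}{448 - \frac{188}{3}} = 20683 \cdot \frac{1}{24420} - \frac{735}{448 - \frac{188}{3}} = \frac{559}{660} - \frac{735}{\frac{1156}{3}} = \frac{559}{660} - \frac{2205}{1156} = - \frac{101137}{95370}$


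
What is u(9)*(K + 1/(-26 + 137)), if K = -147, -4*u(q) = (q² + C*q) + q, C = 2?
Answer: 146844/37 ≈ 3968.8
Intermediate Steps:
u(q) = -3*q/4 - q²/4 (u(q) = -((q² + 2*q) + q)/4 = -(q² + 3*q)/4 = -3*q/4 - q²/4)
u(9)*(K + 1/(-26 + 137)) = (-¼*9*(3 + 9))*(-147 + 1/(-26 + 137)) = (-¼*9*12)*(-147 + 1/111) = -27*(-147 + 1/111) = -27*(-16316/111) = 146844/37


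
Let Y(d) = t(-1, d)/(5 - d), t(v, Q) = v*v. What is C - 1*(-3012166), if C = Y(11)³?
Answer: 650627855/216 ≈ 3.0122e+6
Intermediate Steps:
t(v, Q) = v²
Y(d) = 1/(5 - d) (Y(d) = (-1)²/(5 - d) = 1/(5 - d))
C = -1/216 (C = (-1/(-5 + 11))³ = (-1/6)³ = (-1*⅙)³ = (-⅙)³ = -1/216 ≈ -0.0046296)
C - 1*(-3012166) = -1/216 - 1*(-3012166) = -1/216 + 3012166 = 650627855/216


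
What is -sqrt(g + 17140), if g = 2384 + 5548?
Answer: -4*sqrt(1567) ≈ -158.34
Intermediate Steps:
g = 7932
-sqrt(g + 17140) = -sqrt(7932 + 17140) = -sqrt(25072) = -4*sqrt(1567)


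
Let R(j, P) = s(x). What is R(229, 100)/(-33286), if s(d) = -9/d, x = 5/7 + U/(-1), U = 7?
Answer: -63/1464584 ≈ -4.3016e-5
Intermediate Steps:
x = -44/7 (x = 5/7 + 7/(-1) = 5*(⅐) + 7*(-1) = 5/7 - 7 = -44/7 ≈ -6.2857)
R(j, P) = 63/44 (R(j, P) = -9/(-44/7) = -9*(-7/44) = 63/44)
R(229, 100)/(-33286) = (63/44)/(-33286) = (63/44)*(-1/33286) = -63/1464584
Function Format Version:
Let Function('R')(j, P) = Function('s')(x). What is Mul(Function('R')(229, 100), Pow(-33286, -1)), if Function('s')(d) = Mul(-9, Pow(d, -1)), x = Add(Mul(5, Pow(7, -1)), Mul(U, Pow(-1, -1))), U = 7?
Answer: Rational(-63, 1464584) ≈ -4.3016e-5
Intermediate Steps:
x = Rational(-44, 7) (x = Add(Mul(5, Pow(7, -1)), Mul(7, Pow(-1, -1))) = Add(Mul(5, Rational(1, 7)), Mul(7, -1)) = Add(Rational(5, 7), -7) = Rational(-44, 7) ≈ -6.2857)
Function('R')(j, P) = Rational(63, 44) (Function('R')(j, P) = Mul(-9, Pow(Rational(-44, 7), -1)) = Mul(-9, Rational(-7, 44)) = Rational(63, 44))
Mul(Function('R')(229, 100), Pow(-33286, -1)) = Mul(Rational(63, 44), Pow(-33286, -1)) = Mul(Rational(63, 44), Rational(-1, 33286)) = Rational(-63, 1464584)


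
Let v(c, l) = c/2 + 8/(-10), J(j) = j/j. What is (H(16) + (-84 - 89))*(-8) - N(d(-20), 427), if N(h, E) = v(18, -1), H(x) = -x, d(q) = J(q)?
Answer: 7519/5 ≈ 1503.8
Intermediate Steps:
J(j) = 1
d(q) = 1
v(c, l) = -⅘ + c/2 (v(c, l) = c*(½) + 8*(-⅒) = c/2 - ⅘ = -⅘ + c/2)
N(h, E) = 41/5 (N(h, E) = -⅘ + (½)*18 = -⅘ + 9 = 41/5)
(H(16) + (-84 - 89))*(-8) - N(d(-20), 427) = (-1*16 + (-84 - 89))*(-8) - 1*41/5 = (-16 - 173)*(-8) - 41/5 = -189*(-8) - 41/5 = 1512 - 41/5 = 7519/5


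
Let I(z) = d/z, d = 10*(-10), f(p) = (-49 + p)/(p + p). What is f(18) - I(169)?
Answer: -1639/6084 ≈ -0.26939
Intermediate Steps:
f(p) = (-49 + p)/(2*p) (f(p) = (-49 + p)/((2*p)) = (-49 + p)*(1/(2*p)) = (-49 + p)/(2*p))
d = -100
I(z) = -100/z
f(18) - I(169) = (½)*(-49 + 18)/18 - (-100)/169 = (½)*(1/18)*(-31) - (-100)/169 = -31/36 - 1*(-100/169) = -31/36 + 100/169 = -1639/6084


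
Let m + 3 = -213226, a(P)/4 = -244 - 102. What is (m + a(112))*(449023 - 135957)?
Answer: -67188033458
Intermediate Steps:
a(P) = -1384 (a(P) = 4*(-244 - 102) = 4*(-346) = -1384)
m = -213229 (m = -3 - 213226 = -213229)
(m + a(112))*(449023 - 135957) = (-213229 - 1384)*(449023 - 135957) = -214613*313066 = -67188033458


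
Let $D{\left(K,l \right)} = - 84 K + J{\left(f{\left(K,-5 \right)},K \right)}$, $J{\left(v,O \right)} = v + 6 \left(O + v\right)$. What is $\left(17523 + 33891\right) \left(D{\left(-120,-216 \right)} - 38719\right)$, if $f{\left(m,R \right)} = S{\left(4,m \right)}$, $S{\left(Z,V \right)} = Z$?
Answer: $-1508024034$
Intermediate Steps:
$f{\left(m,R \right)} = 4$
$J{\left(v,O \right)} = 6 O + 7 v$ ($J{\left(v,O \right)} = v + \left(6 O + 6 v\right) = 6 O + 7 v$)
$D{\left(K,l \right)} = 28 - 78 K$ ($D{\left(K,l \right)} = - 84 K + \left(6 K + 7 \cdot 4\right) = - 84 K + \left(6 K + 28\right) = - 84 K + \left(28 + 6 K\right) = 28 - 78 K$)
$\left(17523 + 33891\right) \left(D{\left(-120,-216 \right)} - 38719\right) = \left(17523 + 33891\right) \left(\left(28 - -9360\right) - 38719\right) = 51414 \left(\left(28 + 9360\right) - 38719\right) = 51414 \left(9388 - 38719\right) = 51414 \left(-29331\right) = -1508024034$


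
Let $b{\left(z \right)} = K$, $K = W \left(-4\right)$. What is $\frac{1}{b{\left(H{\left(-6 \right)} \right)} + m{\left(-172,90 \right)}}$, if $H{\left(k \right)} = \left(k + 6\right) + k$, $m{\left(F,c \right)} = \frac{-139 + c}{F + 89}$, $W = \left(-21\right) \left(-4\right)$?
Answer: $- \frac{83}{27839} \approx -0.0029814$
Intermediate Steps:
$W = 84$
$m{\left(F,c \right)} = \frac{-139 + c}{89 + F}$
$K = -336$ ($K = 84 \left(-4\right) = -336$)
$H{\left(k \right)} = 6 + 2 k$ ($H{\left(k \right)} = \left(6 + k\right) + k = 6 + 2 k$)
$b{\left(z \right)} = -336$
$\frac{1}{b{\left(H{\left(-6 \right)} \right)} + m{\left(-172,90 \right)}} = \frac{1}{-336 + \frac{-139 + 90}{89 - 172}} = \frac{1}{-336 + \frac{1}{-83} \left(-49\right)} = \frac{1}{-336 - - \frac{49}{83}} = \frac{1}{-336 + \frac{49}{83}} = \frac{1}{- \frac{27839}{83}} = - \frac{83}{27839}$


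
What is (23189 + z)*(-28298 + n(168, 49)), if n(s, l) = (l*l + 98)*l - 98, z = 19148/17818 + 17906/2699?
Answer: 52461427614343345/24045391 ≈ 2.1818e+9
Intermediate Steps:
z = 185364780/24045391 (z = 19148*(1/17818) + 17906*(1/2699) = 9574/8909 + 17906/2699 = 185364780/24045391 ≈ 7.7090)
n(s, l) = -98 + l*(98 + l²) (n(s, l) = (l² + 98)*l - 98 = (98 + l²)*l - 98 = l*(98 + l²) - 98 = -98 + l*(98 + l²))
(23189 + z)*(-28298 + n(168, 49)) = (23189 + 185364780/24045391)*(-28298 + (-98 + 49³ + 98*49)) = 557773936679*(-28298 + (-98 + 117649 + 4802))/24045391 = 557773936679*(-28298 + 122353)/24045391 = (557773936679/24045391)*94055 = 52461427614343345/24045391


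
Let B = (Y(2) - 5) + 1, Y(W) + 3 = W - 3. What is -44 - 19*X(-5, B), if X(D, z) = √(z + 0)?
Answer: -44 - 38*I*√2 ≈ -44.0 - 53.74*I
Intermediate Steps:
Y(W) = -6 + W (Y(W) = -3 + (W - 3) = -3 + (-3 + W) = -6 + W)
B = -8 (B = ((-6 + 2) - 5) + 1 = (-4 - 5) + 1 = -9 + 1 = -8)
X(D, z) = √z
-44 - 19*X(-5, B) = -44 - 38*I*√2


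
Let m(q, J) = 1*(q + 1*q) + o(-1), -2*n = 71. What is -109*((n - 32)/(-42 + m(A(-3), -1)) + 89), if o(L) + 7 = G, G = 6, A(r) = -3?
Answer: -965413/98 ≈ -9851.2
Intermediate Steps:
n = -71/2 (n = -½*71 = -71/2 ≈ -35.500)
o(L) = -1 (o(L) = -7 + 6 = -1)
m(q, J) = -1 + 2*q (m(q, J) = 1*(q + 1*q) - 1 = 1*(q + q) - 1 = 1*(2*q) - 1 = 2*q - 1 = -1 + 2*q)
-109*((n - 32)/(-42 + m(A(-3), -1)) + 89) = -109*((-71/2 - 32)/(-42 + (-1 + 2*(-3))) + 89) = -109*(-135/(2*(-42 + (-1 - 6))) + 89) = -109*(-135/(2*(-42 - 7)) + 89) = -109*(-135/2/(-49) + 89) = -109*(-135/2*(-1/49) + 89) = -109*(135/98 + 89) = -109*8857/98 = -965413/98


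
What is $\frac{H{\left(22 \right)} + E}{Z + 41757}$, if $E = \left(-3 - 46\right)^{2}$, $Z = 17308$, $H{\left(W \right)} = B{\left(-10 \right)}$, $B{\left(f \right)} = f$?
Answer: $\frac{2391}{59065} \approx 0.040481$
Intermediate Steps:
$H{\left(W \right)} = -10$
$E = 2401$ ($E = \left(-49\right)^{2} = 2401$)
$\frac{H{\left(22 \right)} + E}{Z + 41757} = \frac{-10 + 2401}{17308 + 41757} = \frac{2391}{59065}$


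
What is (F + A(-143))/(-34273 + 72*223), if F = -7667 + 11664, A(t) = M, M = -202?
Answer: -3795/18217 ≈ -0.20832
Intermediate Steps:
A(t) = -202
F = 3997
(F + A(-143))/(-34273 + 72*223) = (3997 - 202)/(-34273 + 72*223) = 3795/(-34273 + 16056) = 3795/(-18217) = 3795*(-1/18217) = -3795/18217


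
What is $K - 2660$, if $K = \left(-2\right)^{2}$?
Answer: $-2656$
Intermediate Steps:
$K = 4$
$K - 2660 = 4 - 2660 = -2656$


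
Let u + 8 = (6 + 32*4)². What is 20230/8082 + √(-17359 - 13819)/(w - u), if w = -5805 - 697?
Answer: 10115/4041 - I*√31178/24450 ≈ 2.5031 - 0.0072218*I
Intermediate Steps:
w = -6502
u = 17948 (u = -8 + (6 + 32*4)² = -8 + (6 + 128)² = -8 + 134² = -8 + 17956 = 17948)
20230/8082 + √(-17359 - 13819)/(w - u) = 20230/8082 + √(-17359 - 13819)/(-6502 - 1*17948) = 20230*(1/8082) + √(-31178)/(-6502 - 17948) = 10115/4041 + (I*√31178)/(-24450) = 10115/4041 + (I*√31178)*(-1/24450) = 10115/4041 - I*√31178/24450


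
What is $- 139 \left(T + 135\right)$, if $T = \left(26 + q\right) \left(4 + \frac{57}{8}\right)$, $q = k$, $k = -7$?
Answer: $- \frac{385169}{8} \approx -48146.0$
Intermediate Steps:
$q = -7$
$T = \frac{1691}{8}$ ($T = \left(26 - 7\right) \left(4 + \frac{57}{8}\right) = 19 \left(4 + 57 \cdot \frac{1}{8}\right) = 19 \left(4 + \frac{57}{8}\right) = 19 \cdot \frac{89}{8} = \frac{1691}{8} \approx 211.38$)
$- 139 \left(T + 135\right) = - 139 \left(\frac{1691}{8} + 135\right) = \left(-139\right) \frac{2771}{8} = - \frac{385169}{8}$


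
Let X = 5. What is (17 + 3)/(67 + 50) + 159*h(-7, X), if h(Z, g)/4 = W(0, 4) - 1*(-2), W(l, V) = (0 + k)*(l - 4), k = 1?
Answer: -148804/117 ≈ -1271.8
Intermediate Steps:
W(l, V) = -4 + l (W(l, V) = (0 + 1)*(l - 4) = 1*(-4 + l) = -4 + l)
h(Z, g) = -8 (h(Z, g) = 4*((-4 + 0) - 1*(-2)) = 4*(-4 + 2) = 4*(-2) = -8)
(17 + 3)/(67 + 50) + 159*h(-7, X) = (17 + 3)/(67 + 50) + 159*(-8) = 20/117 - 1272 = -148804/117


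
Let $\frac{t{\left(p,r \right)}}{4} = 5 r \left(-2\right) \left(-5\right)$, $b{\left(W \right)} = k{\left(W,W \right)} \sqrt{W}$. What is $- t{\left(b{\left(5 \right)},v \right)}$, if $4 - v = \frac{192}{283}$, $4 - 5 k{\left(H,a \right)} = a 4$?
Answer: $- \frac{188000}{283} \approx -664.31$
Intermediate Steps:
$k{\left(H,a \right)} = \frac{4}{5} - \frac{4 a}{5}$ ($k{\left(H,a \right)} = \frac{4}{5} - \frac{a 4}{5} = \frac{4}{5} - \frac{4 a}{5}$)
$b{\left(W \right)} = \sqrt{W} \left(\frac{4}{5} - \frac{4 W}{5}\right)$ ($b{\left(W \right)} = \left(\frac{4}{5} - \frac{4 W}{5}\right) \sqrt{W} = \sqrt{W} \left(\frac{4}{5} - \frac{4 W}{5}\right)$)
$v = \frac{940}{283}$ ($v = 4 - \frac{192}{283} = \frac{940}{283} \approx 3.3216$)
$t{\left(p,r \right)} = 200 r$ ($t{\left(p,r \right)} = 4 \cdot 5 r \left(-2\right) \left(-5\right) = 4 - 10 r \left(-5\right) = 4 \cdot 50 r = 200 r$)
$- t{\left(b{\left(5 \right)},v \right)} = - \frac{200 \cdot 940}{283} = \left(-1\right) \frac{188000}{283} = - \frac{188000}{283}$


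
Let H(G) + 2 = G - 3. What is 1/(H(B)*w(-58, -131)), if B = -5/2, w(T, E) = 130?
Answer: -1/975 ≈ -0.0010256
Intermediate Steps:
B = -5/2 (B = -5*½ = -5/2 ≈ -2.5000)
H(G) = -5 + G (H(G) = -2 + (G - 3) = -2 + (-3 + G) = -5 + G)
1/(H(B)*w(-58, -131)) = 1/((-5 - 5/2)*130) = 1/(-15/2*130) = 1/(-975) = -1/975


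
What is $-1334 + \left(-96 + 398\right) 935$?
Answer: $281036$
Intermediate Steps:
$-1334 + \left(-96 + 398\right) 935 = -1334 + 302 \cdot 935 = -1334 + 282370 = 281036$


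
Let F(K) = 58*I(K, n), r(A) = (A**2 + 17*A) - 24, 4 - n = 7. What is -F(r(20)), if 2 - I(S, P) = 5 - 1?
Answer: 116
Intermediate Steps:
n = -3 (n = 4 - 1*7 = 4 - 7 = -3)
I(S, P) = -2 (I(S, P) = 2 - (5 - 1) = 2 - 1*4 = 2 - 4 = -2)
r(A) = -24 + A**2 + 17*A
F(K) = -116 (F(K) = 58*(-2) = -116)
-F(r(20)) = -1*(-116) = 116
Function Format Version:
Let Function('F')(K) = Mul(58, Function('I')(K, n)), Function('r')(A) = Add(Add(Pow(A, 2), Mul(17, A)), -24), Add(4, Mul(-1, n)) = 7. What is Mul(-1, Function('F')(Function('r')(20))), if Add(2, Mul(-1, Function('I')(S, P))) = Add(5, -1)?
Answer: 116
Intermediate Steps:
n = -3 (n = Add(4, Mul(-1, 7)) = Add(4, -7) = -3)
Function('I')(S, P) = -2 (Function('I')(S, P) = Add(2, Mul(-1, Add(5, -1))) = Add(2, Mul(-1, 4)) = Add(2, -4) = -2)
Function('r')(A) = Add(-24, Pow(A, 2), Mul(17, A))
Function('F')(K) = -116 (Function('F')(K) = Mul(58, -2) = -116)
Mul(-1, Function('F')(Function('r')(20))) = Mul(-1, -116) = 116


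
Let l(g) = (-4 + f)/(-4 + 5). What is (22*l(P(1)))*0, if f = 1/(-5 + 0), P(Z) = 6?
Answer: 0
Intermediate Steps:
f = -⅕ (f = 1/(-5) = -⅕ ≈ -0.20000)
l(g) = -21/5 (l(g) = (-4 - ⅕)/(-4 + 5) = -21/5/1 = -21/5*1 = -21/5)
(22*l(P(1)))*0 = (22*(-21/5))*0 = -462/5*0 = 0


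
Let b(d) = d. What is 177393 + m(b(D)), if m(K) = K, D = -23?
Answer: 177370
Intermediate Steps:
177393 + m(b(D)) = 177393 - 23 = 177370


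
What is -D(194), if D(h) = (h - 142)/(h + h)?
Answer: -13/97 ≈ -0.13402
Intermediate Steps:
D(h) = (-142 + h)/(2*h) (D(h) = (-142 + h)/((2*h)) = (-142 + h)*(1/(2*h)) = (-142 + h)/(2*h))
-D(194) = -(-142 + 194)/(2*194) = -52/(2*194) = -1*13/97 = -13/97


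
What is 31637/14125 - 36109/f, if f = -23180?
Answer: 248677057/65483500 ≈ 3.7976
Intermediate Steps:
31637/14125 - 36109/f = 31637/14125 - 36109/(-23180) = 31637*(1/14125) - 36109*(-1/23180) = 31637/14125 + 36109/23180 = 248677057/65483500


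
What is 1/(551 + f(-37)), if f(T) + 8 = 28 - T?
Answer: 1/608 ≈ 0.0016447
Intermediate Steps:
f(T) = 20 - T (f(T) = -8 + (28 - T) = 20 - T)
1/(551 + f(-37)) = 1/(551 + (20 - 1*(-37))) = 1/(551 + (20 + 37)) = 1/(551 + 57) = 1/608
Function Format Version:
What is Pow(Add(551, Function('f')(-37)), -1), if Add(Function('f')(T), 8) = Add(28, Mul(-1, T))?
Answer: Rational(1, 608) ≈ 0.0016447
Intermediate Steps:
Function('f')(T) = Add(20, Mul(-1, T)) (Function('f')(T) = Add(-8, Add(28, Mul(-1, T))) = Add(20, Mul(-1, T)))
Pow(Add(551, Function('f')(-37)), -1) = Pow(Add(551, Add(20, Mul(-1, -37))), -1) = Pow(Add(551, Add(20, 37)), -1) = Pow(Add(551, 57), -1) = Pow(608, -1) = Rational(1, 608)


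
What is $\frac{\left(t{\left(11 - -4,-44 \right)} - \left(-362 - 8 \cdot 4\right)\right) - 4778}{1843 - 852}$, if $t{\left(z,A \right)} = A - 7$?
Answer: $- \frac{4435}{991} \approx -4.4753$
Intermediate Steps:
$t{\left(z,A \right)} = -7 + A$
$\frac{\left(t{\left(11 - -4,-44 \right)} - \left(-362 - 8 \cdot 4\right)\right) - 4778}{1843 - 852} = \frac{\left(\left(-7 - 44\right) - \left(-362 - 8 \cdot 4\right)\right) - 4778}{1843 - 852} = \frac{\left(-51 - \left(-362 - 32\right)\right) - 4778}{1843 - 852} = \frac{\left(-51 - \left(-362 - 32\right)\right) - 4778}{991} = \left(\left(-51 - -394\right) - 4778\right) \frac{1}{991} = \left(\left(-51 + 394\right) - 4778\right) \frac{1}{991} = \left(343 - 4778\right) \frac{1}{991} = \left(-4435\right) \frac{1}{991} = - \frac{4435}{991}$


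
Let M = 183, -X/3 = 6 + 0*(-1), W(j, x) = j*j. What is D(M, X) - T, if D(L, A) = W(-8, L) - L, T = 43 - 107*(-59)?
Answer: -6475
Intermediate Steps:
W(j, x) = j²
T = 6356 (T = 43 + 6313 = 6356)
X = -18 (X = -3*(6 + 0*(-1)) = -3*(6 + 0) = -3*6 = -18)
D(L, A) = 64 - L (D(L, A) = (-8)² - L = 64 - L)
D(M, X) - T = (64 - 1*183) - 1*6356 = (64 - 183) - 6356 = -119 - 6356 = -6475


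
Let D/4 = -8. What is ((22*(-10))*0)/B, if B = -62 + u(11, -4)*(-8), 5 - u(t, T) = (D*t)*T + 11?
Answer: 0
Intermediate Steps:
D = -32 (D = 4*(-8) = -32)
u(t, T) = -6 + 32*T*t (u(t, T) = 5 - ((-32*t)*T + 11) = 5 - (-32*T*t + 11) = 5 - (11 - 32*T*t) = 5 + (-11 + 32*T*t) = -6 + 32*T*t)
B = 11250 (B = -62 + (-6 + 32*(-4)*11)*(-8) = -62 + (-6 - 1408)*(-8) = -62 - 1414*(-8) = -62 + 11312 = 11250)
((22*(-10))*0)/B = ((22*(-10))*0)/11250 = -220*0*(1/11250) = 0*(1/11250) = 0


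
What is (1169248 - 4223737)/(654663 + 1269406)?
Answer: -3054489/1924069 ≈ -1.5875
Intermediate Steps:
(1169248 - 4223737)/(654663 + 1269406) = -3054489/1924069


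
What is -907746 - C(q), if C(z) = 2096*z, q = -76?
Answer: -748450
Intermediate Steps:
-907746 - C(q) = -907746 - 2096*(-76) = -907746 - 1*(-159296) = -907746 + 159296 = -748450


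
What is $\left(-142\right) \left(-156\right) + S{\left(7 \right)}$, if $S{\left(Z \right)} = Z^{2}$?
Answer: $22201$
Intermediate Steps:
$\left(-142\right) \left(-156\right) + S{\left(7 \right)} = \left(-142\right) \left(-156\right) + 7^{2} = 22152 + 49 = 22201$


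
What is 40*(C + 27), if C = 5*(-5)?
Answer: 80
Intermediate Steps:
C = -25
40*(C + 27) = 40*(-25 + 27) = 40*2 = 80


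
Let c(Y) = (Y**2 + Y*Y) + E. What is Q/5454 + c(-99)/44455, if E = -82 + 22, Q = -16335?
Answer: -22947791/8979910 ≈ -2.5555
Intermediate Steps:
E = -60
c(Y) = -60 + 2*Y**2 (c(Y) = (Y**2 + Y*Y) - 60 = (Y**2 + Y**2) - 60 = 2*Y**2 - 60 = -60 + 2*Y**2)
Q/5454 + c(-99)/44455 = -16335/5454 + (-60 + 2*(-99)**2)/44455 = -16335*1/5454 + (-60 + 2*9801)*(1/44455) = -605/202 + (-60 + 19602)*(1/44455) = -605/202 + 19542*(1/44455) = -605/202 + 19542/44455 = -22947791/8979910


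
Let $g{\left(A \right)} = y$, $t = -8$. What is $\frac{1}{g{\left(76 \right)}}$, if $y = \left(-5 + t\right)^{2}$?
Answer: $\frac{1}{169} \approx 0.0059172$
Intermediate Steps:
$y = 169$ ($y = \left(-5 - 8\right)^{2} = \left(-13\right)^{2} = 169$)
$g{\left(A \right)} = 169$
$\frac{1}{g{\left(76 \right)}} = \frac{1}{169}$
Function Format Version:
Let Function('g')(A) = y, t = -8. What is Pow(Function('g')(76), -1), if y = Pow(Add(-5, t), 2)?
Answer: Rational(1, 169) ≈ 0.0059172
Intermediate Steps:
y = 169 (y = Pow(Add(-5, -8), 2) = Pow(-13, 2) = 169)
Function('g')(A) = 169
Pow(Function('g')(76), -1) = Pow(169, -1) = Rational(1, 169)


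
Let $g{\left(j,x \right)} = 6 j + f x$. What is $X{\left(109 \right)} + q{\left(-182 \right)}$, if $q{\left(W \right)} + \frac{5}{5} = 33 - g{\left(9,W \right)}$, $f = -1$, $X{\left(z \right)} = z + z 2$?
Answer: $123$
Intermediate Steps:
$X{\left(z \right)} = 3 z$ ($X{\left(z \right)} = z + 2 z = 3 z$)
$g{\left(j,x \right)} = - x + 6 j$ ($g{\left(j,x \right)} = 6 j - x = - x + 6 j$)
$q{\left(W \right)} = -22 + W$ ($q{\left(W \right)} = -1 - \left(-33 + 54 - W\right) = -1 + \left(33 - \left(- W + 54\right)\right) = -1 + \left(33 - \left(54 - W\right)\right) = -1 + \left(33 + \left(-54 + W\right)\right) = -1 + \left(-21 + W\right) = -22 + W$)
$X{\left(109 \right)} + q{\left(-182 \right)} = 3 \cdot 109 - 204 = 327 - 204 = 123$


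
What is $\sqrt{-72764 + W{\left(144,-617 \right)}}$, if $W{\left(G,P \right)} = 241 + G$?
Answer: $i \sqrt{72379} \approx 269.03 i$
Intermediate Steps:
$\sqrt{-72764 + W{\left(144,-617 \right)}} = \sqrt{-72764 + \left(241 + 144\right)} = \sqrt{-72764 + 385} = \sqrt{-72379} = i \sqrt{72379}$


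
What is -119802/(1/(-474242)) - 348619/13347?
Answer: 758311674352529/13347 ≈ 5.6815e+10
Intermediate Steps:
-119802/(1/(-474242)) - 348619/13347 = -119802/(-1/474242) - 348619*1/13347 = -119802*(-474242) - 348619/13347 = 56815140084 - 348619/13347 = 758311674352529/13347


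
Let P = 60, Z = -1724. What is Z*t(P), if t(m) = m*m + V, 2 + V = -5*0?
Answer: -6202952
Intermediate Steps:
V = -2 (V = -2 - 5*0 = -2 + 0 = -2)
t(m) = -2 + m² (t(m) = m*m - 2 = m² - 2 = -2 + m²)
Z*t(P) = -1724*(-2 + 60²) = -1724*(-2 + 3600) = -1724*3598 = -6202952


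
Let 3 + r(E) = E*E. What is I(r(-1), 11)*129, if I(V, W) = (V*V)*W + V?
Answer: 5418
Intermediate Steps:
r(E) = -3 + E² (r(E) = -3 + E*E = -3 + E²)
I(V, W) = V + W*V² (I(V, W) = V²*W + V = W*V² + V = V + W*V²)
I(r(-1), 11)*129 = ((-3 + (-1)²)*(1 + (-3 + (-1)²)*11))*129 = ((-3 + 1)*(1 + (-3 + 1)*11))*129 = -2*(1 - 2*11)*129 = -2*(1 - 22)*129 = -2*(-21)*129 = 42*129 = 5418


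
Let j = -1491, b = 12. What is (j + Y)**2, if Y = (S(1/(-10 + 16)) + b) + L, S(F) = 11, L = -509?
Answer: 3908529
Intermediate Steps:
Y = -486 (Y = (11 + 12) - 509 = 23 - 509 = -486)
(j + Y)**2 = (-1491 - 486)**2 = (-1977)**2 = 3908529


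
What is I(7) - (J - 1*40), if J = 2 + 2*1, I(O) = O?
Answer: 43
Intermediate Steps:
J = 4 (J = 2 + 2 = 4)
I(7) - (J - 1*40) = 7 - (4 - 1*40) = 7 - (4 - 40) = 7 - 1*(-36) = 7 + 36 = 43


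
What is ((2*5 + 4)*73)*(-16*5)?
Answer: -81760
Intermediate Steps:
((2*5 + 4)*73)*(-16*5) = ((10 + 4)*73)*(-80) = (14*73)*(-80) = 1022*(-80) = -81760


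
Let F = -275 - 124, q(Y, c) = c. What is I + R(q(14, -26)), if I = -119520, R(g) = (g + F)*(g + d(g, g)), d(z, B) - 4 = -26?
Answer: -99120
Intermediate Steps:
d(z, B) = -22 (d(z, B) = 4 - 26 = -22)
F = -399
R(g) = (-399 + g)*(-22 + g) (R(g) = (g - 399)*(g - 22) = (-399 + g)*(-22 + g))
I + R(q(14, -26)) = -119520 + (8778 + (-26)**2 - 421*(-26)) = -119520 + (8778 + 676 + 10946) = -119520 + 20400 = -99120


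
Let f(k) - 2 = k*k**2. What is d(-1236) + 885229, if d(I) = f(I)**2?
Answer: 3565421045046805745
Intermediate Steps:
f(k) = 2 + k**3 (f(k) = 2 + k*k**2 = 2 + k**3)
d(I) = (2 + I**3)**2
d(-1236) + 885229 = (2 + (-1236)**3)**2 + 885229 = (2 - 1888232256)**2 + 885229 = (-1888232254)**2 + 885229 = 3565421045045920516 + 885229 = 3565421045046805745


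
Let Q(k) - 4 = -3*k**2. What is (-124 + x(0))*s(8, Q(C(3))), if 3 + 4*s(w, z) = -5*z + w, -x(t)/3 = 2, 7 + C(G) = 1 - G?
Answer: -39000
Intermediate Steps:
C(G) = -6 - G (C(G) = -7 + (1 - G) = -6 - G)
x(t) = -6 (x(t) = -3*2 = -6)
Q(k) = 4 - 3*k**2
s(w, z) = -3/4 - 5*z/4 + w/4 (s(w, z) = -3/4 + (-5*z + w)/4 = -3/4 + (w - 5*z)/4 = -3/4 + (-5*z/4 + w/4) = -3/4 - 5*z/4 + w/4)
(-124 + x(0))*s(8, Q(C(3))) = (-124 - 6)*(-3/4 - 5*(4 - 3*(-6 - 1*3)**2)/4 + (1/4)*8) = -130*(-3/4 - 5*(4 - 3*(-6 - 3)**2)/4 + 2) = -130*(-3/4 - 5*(4 - 3*(-9)**2)/4 + 2) = -130*(-3/4 - 5*(4 - 3*81)/4 + 2) = -130*(-3/4 - 5*(4 - 243)/4 + 2) = -130*(-3/4 - 5/4*(-239) + 2) = -130*(-3/4 + 1195/4 + 2) = -130*300 = -39000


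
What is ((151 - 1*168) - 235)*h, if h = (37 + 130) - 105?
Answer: -15624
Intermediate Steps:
h = 62 (h = 167 - 105 = 62)
((151 - 1*168) - 235)*h = ((151 - 1*168) - 235)*62 = ((151 - 168) - 235)*62 = (-17 - 235)*62 = -252*62 = -15624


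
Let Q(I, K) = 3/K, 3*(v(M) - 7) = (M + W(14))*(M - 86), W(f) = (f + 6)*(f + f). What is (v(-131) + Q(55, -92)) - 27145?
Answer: -5351551/92 ≈ -58169.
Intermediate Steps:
W(f) = 2*f*(6 + f) (W(f) = (6 + f)*(2*f) = 2*f*(6 + f))
v(M) = 7 + (-86 + M)*(560 + M)/3 (v(M) = 7 + ((M + 2*14*(6 + 14))*(M - 86))/3 = 7 + ((M + 2*14*20)*(-86 + M))/3 = 7 + ((M + 560)*(-86 + M))/3 = 7 + ((560 + M)*(-86 + M))/3 = 7 + ((-86 + M)*(560 + M))/3 = 7 + (-86 + M)*(560 + M)/3)
(v(-131) + Q(55, -92)) - 27145 = ((-48139/3 + 158*(-131) + (⅓)*(-131)²) + 3/(-92)) - 27145 = ((-48139/3 - 20698 + (⅓)*17161) + 3*(-1/92)) - 27145 = ((-48139/3 - 20698 + 17161/3) - 3/92) - 27145 = (-31024 - 3/92) - 27145 = -2854211/92 - 27145 = -5351551/92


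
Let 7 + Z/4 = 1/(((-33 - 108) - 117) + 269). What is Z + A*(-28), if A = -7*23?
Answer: 49284/11 ≈ 4480.4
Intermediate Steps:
A = -161
Z = -304/11 (Z = -28 + 4/(((-33 - 108) - 117) + 269) = -28 + 4/((-141 - 117) + 269) = -28 + 4/(-258 + 269) = -28 + 4/11 = -304/11 ≈ -27.636)
Z + A*(-28) = -304/11 - 161*(-28) = -304/11 + 4508 = 49284/11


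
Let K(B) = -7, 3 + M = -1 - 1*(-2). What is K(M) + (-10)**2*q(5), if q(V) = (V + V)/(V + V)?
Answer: 93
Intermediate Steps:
M = -2 (M = -3 + (-1 - 1*(-2)) = -3 + (-1 + 2) = -3 + 1 = -2)
q(V) = 1 (q(V) = (2*V)/((2*V)) = (2*V)*(1/(2*V)) = 1)
K(M) + (-10)**2*q(5) = -7 + (-10)**2*1 = -7 + 100*1 = -7 + 100 = 93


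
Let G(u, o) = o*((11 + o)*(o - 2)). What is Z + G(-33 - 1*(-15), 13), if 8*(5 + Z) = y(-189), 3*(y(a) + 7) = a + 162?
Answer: 3425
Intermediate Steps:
y(a) = 47 + a/3 (y(a) = -7 + (a + 162)/3 = -7 + (162 + a)/3 = -7 + (54 + a/3) = 47 + a/3)
G(u, o) = o*(-2 + o)*(11 + o) (G(u, o) = o*((11 + o)*(-2 + o)) = o*((-2 + o)*(11 + o)) = o*(-2 + o)*(11 + o))
Z = -7 (Z = -5 + (47 + (1/3)*(-189))/8 = -5 + (47 - 63)/8 = -5 + (1/8)*(-16) = -5 - 2 = -7)
Z + G(-33 - 1*(-15), 13) = -7 + 13*(-22 + 13**2 + 9*13) = -7 + 13*(-22 + 169 + 117) = -7 + 13*264 = -7 + 3432 = 3425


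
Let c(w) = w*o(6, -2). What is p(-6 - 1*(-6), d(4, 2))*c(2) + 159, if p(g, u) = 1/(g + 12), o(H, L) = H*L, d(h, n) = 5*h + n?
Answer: 157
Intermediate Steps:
d(h, n) = n + 5*h
c(w) = -12*w (c(w) = w*(6*(-2)) = w*(-12) = -12*w)
p(g, u) = 1/(12 + g)
p(-6 - 1*(-6), d(4, 2))*c(2) + 159 = (-12*2)/(12 + (-6 - 1*(-6))) + 159 = -24/(12 + (-6 + 6)) + 159 = -24/(12 + 0) + 159 = -24/12 + 159 = (1/12)*(-24) + 159 = -2 + 159 = 157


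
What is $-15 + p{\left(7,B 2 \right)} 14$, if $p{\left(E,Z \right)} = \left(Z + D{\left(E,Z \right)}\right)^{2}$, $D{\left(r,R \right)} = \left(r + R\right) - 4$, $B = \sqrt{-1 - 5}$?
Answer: $-1233 + 336 i \sqrt{6} \approx -1233.0 + 823.03 i$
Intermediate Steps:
$B = i \sqrt{6}$ ($B = \sqrt{-6} = i \sqrt{6} \approx 2.4495 i$)
$D{\left(r,R \right)} = -4 + R + r$ ($D{\left(r,R \right)} = \left(R + r\right) - 4 = -4 + R + r$)
$p{\left(E,Z \right)} = \left(-4 + E + 2 Z\right)^{2}$ ($p{\left(E,Z \right)} = \left(Z + \left(-4 + Z + E\right)\right)^{2} = \left(Z + \left(-4 + E + Z\right)\right)^{2} = \left(-4 + E + 2 Z\right)^{2}$)
$-15 + p{\left(7,B 2 \right)} 14 = -15 + \left(-4 + 7 + 2 i \sqrt{6} \cdot 2\right)^{2} \cdot 14 = -15 + \left(-4 + 7 + 2 \cdot 2 i \sqrt{6}\right)^{2} \cdot 14 = -15 + \left(-4 + 7 + 4 i \sqrt{6}\right)^{2} \cdot 14 = -15 + \left(3 + 4 i \sqrt{6}\right)^{2} \cdot 14 = -15 + 14 \left(3 + 4 i \sqrt{6}\right)^{2}$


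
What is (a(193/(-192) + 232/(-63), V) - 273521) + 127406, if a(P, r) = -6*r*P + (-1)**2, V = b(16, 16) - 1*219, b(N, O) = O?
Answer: -14575073/96 ≈ -1.5182e+5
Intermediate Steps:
V = -203 (V = 16 - 1*219 = 16 - 219 = -203)
a(P, r) = 1 - 6*P*r (a(P, r) = -6*P*r + 1 = 1 - 6*P*r)
(a(193/(-192) + 232/(-63), V) - 273521) + 127406 = ((1 - 6*(193/(-192) + 232/(-63))*(-203)) - 273521) + 127406 = ((1 - 6*(193*(-1/192) + 232*(-1/63))*(-203)) - 273521) + 127406 = ((1 - 6*(-193/192 - 232/63)*(-203)) - 273521) + 127406 = ((1 - 6*(-18901/4032)*(-203)) - 273521) + 127406 = ((1 - 548129/96) - 273521) + 127406 = (-548033/96 - 273521) + 127406 = -26806049/96 + 127406 = -14575073/96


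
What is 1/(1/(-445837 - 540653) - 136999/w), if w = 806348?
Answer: -397727119260/67574474929 ≈ -5.8858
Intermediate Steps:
1/(1/(-445837 - 540653) - 136999/w) = 1/(1/(-445837 - 540653) - 136999/806348) = 1/(1/(-986490) - 136999*1/806348) = 1/(-1/986490 - 136999/806348) = 1/(-67574474929/397727119260) = -397727119260/67574474929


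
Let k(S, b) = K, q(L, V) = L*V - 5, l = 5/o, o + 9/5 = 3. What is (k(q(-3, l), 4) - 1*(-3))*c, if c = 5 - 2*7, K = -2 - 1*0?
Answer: -9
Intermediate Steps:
o = 6/5 (o = -9/5 + 3 = 6/5 ≈ 1.2000)
l = 25/6 (l = 5/(6/5) = 5*(5/6) = 25/6 ≈ 4.1667)
q(L, V) = -5 + L*V
K = -2 (K = -2 + 0 = -2)
k(S, b) = -2
c = -9 (c = 5 - 14 = -9)
(k(q(-3, l), 4) - 1*(-3))*c = (-2 - 1*(-3))*(-9) = (-2 + 3)*(-9) = 1*(-9) = -9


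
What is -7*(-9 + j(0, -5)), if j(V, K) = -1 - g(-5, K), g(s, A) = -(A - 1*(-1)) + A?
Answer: 63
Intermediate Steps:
g(s, A) = -1 (g(s, A) = -(A + 1) + A = -(1 + A) + A = (-1 - A) + A = -1)
j(V, K) = 0 (j(V, K) = -1 - 1*(-1) = -1 + 1 = 0)
-7*(-9 + j(0, -5)) = -7*(-9 + 0) = -7*(-9) = 63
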